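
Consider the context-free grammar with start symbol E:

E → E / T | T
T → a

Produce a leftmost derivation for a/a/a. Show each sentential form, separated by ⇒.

E ⇒ E/T   [E → E / T]
E/T ⇒ E/T/T   [E → E / T]
E/T/T ⇒ T/T/T   [E → T]
T/T/T ⇒ a/T/T   [T → a]
a/T/T ⇒ a/a/T   [T → a]
a/a/T ⇒ a/a/a   [T → a]

E ⇒ E/T ⇒ E/T/T ⇒ T/T/T ⇒ a/T/T ⇒ a/a/T ⇒ a/a/a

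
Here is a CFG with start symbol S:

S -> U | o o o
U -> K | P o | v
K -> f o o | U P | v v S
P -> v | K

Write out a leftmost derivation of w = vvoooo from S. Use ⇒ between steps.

S ⇒ U ⇒ Po ⇒ Ko ⇒ vvSo ⇒ vvoooo

S ⇒ U   [S -> U]
U ⇒ Po   [U -> P o]
Po ⇒ Ko   [P -> K]
Ko ⇒ vvSo   [K -> v v S]
vvSo ⇒ vvoooo   [S -> o o o]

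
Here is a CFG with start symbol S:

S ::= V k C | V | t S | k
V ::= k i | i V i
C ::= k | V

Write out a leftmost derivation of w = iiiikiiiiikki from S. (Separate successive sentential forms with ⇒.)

S ⇒ VkC ⇒ iVikC ⇒ iiViikC ⇒ iiiViiikC ⇒ iiiiViiiikC ⇒ iiiikiiiiikC ⇒ iiiikiiiiikV ⇒ iiiikiiiiikki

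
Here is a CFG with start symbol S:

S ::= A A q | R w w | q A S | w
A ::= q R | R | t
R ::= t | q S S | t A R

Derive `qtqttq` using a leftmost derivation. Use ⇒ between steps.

S⇒qAS⇒qtS⇒qtAAq⇒qtqRAq⇒qtqtAq⇒qtqttq

S ⇒ qAS   [S ::= q A S]
qAS ⇒ qtS   [A ::= t]
qtS ⇒ qtAAq   [S ::= A A q]
qtAAq ⇒ qtqRAq   [A ::= q R]
qtqRAq ⇒ qtqtAq   [R ::= t]
qtqtAq ⇒ qtqttq   [A ::= t]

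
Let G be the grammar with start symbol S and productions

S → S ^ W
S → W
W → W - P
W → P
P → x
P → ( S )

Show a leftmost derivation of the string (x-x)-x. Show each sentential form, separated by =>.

S => W   [S → W]
W => W-P   [W → W - P]
W-P => P-P   [W → P]
P-P => (S)-P   [P → ( S )]
(S)-P => (W)-P   [S → W]
(W)-P => (W-P)-P   [W → W - P]
(W-P)-P => (P-P)-P   [W → P]
(P-P)-P => (x-P)-P   [P → x]
(x-P)-P => (x-x)-P   [P → x]
(x-x)-P => (x-x)-x   [P → x]

S => W => W-P => P-P => (S)-P => (W)-P => (W-P)-P => (P-P)-P => (x-P)-P => (x-x)-P => (x-x)-x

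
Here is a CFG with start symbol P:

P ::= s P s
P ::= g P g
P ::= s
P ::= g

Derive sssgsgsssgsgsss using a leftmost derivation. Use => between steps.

P=>sPs=>ssPss=>sssPsss=>sssgPgsss=>sssgsPsgsss=>sssgsgPgsgsss=>sssgsgsPsgsgsss=>sssgsgsssgsgsss

P => sPs   [P ::= s P s]
sPs => ssPss   [P ::= s P s]
ssPss => sssPsss   [P ::= s P s]
sssPsss => sssgPgsss   [P ::= g P g]
sssgPgsss => sssgsPsgsss   [P ::= s P s]
sssgsPsgsss => sssgsgPgsgsss   [P ::= g P g]
sssgsgPgsgsss => sssgsgsPsgsgsss   [P ::= s P s]
sssgsgsPsgsgsss => sssgsgsssgsgsss   [P ::= s]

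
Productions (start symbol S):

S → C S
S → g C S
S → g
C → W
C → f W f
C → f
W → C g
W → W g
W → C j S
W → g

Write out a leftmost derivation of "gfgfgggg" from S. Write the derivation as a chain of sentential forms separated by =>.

S => gCS => gWS => gWgS => gCggS => gWggS => gCgggS => gfWfgggS => gfgfgggS => gfgfgggg

S => gCS   [S → g C S]
gCS => gWS   [C → W]
gWS => gWgS   [W → W g]
gWgS => gCggS   [W → C g]
gCggS => gWggS   [C → W]
gWggS => gCgggS   [W → C g]
gCgggS => gfWfgggS   [C → f W f]
gfWfgggS => gfgfgggS   [W → g]
gfgfgggS => gfgfgggg   [S → g]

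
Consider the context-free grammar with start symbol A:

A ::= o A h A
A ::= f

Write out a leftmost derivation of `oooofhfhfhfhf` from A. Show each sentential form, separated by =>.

A => oAhA   [A ::= o A h A]
oAhA => ooAhAhA   [A ::= o A h A]
ooAhAhA => oooAhAhAhA   [A ::= o A h A]
oooAhAhAhA => ooooAhAhAhAhA   [A ::= o A h A]
ooooAhAhAhAhA => oooofhAhAhAhA   [A ::= f]
oooofhAhAhAhA => oooofhfhAhAhA   [A ::= f]
oooofhfhAhAhA => oooofhfhfhAhA   [A ::= f]
oooofhfhfhAhA => oooofhfhfhfhA   [A ::= f]
oooofhfhfhfhA => oooofhfhfhfhf   [A ::= f]

A=>oAhA=>ooAhAhA=>oooAhAhAhA=>ooooAhAhAhAhA=>oooofhAhAhAhA=>oooofhfhAhAhA=>oooofhfhfhAhA=>oooofhfhfhfhA=>oooofhfhfhfhf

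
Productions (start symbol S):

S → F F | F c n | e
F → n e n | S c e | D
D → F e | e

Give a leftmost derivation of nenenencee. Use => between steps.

S=>FF=>nenF=>nenD=>nenFe=>nenScee=>nenFFcee=>nenDFcee=>neneFcee=>nenenencee

S => FF   [S → F F]
FF => nenF   [F → n e n]
nenF => nenD   [F → D]
nenD => nenFe   [D → F e]
nenFe => nenScee   [F → S c e]
nenScee => nenFFcee   [S → F F]
nenFFcee => nenDFcee   [F → D]
nenDFcee => neneFcee   [D → e]
neneFcee => nenenencee   [F → n e n]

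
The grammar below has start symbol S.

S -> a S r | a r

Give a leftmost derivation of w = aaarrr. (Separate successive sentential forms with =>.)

S=>aSr=>aaSrr=>aaarrr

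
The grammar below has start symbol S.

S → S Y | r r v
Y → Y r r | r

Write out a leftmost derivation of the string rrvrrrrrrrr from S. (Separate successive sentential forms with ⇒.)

S⇒SY⇒SYY⇒rrvYY⇒rrvYrrY⇒rrvrrrY⇒rrvrrrYrr⇒rrvrrrYrrrr⇒rrvrrrrrrrr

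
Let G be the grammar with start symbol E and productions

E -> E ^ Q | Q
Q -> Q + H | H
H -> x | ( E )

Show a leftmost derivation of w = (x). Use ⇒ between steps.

E ⇒ Q ⇒ H ⇒ (E) ⇒ (Q) ⇒ (H) ⇒ (x)

E ⇒ Q   [E -> Q]
Q ⇒ H   [Q -> H]
H ⇒ (E)   [H -> ( E )]
(E) ⇒ (Q)   [E -> Q]
(Q) ⇒ (H)   [Q -> H]
(H) ⇒ (x)   [H -> x]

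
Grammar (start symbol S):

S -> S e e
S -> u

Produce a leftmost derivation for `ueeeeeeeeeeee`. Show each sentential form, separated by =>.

S=>See=>Seeee=>Seeeeee=>Seeeeeeee=>Seeeeeeeeee=>Seeeeeeeeeeee=>ueeeeeeeeeeee

S => See   [S -> S e e]
See => Seeee   [S -> S e e]
Seeee => Seeeeee   [S -> S e e]
Seeeeee => Seeeeeeee   [S -> S e e]
Seeeeeeee => Seeeeeeeeee   [S -> S e e]
Seeeeeeeeee => Seeeeeeeeeeee   [S -> S e e]
Seeeeeeeeeeee => ueeeeeeeeeeee   [S -> u]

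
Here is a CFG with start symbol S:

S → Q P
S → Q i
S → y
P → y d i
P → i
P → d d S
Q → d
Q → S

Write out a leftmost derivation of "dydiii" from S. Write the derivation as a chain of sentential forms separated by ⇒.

S ⇒ Qi   [S → Q i]
Qi ⇒ Si   [Q → S]
Si ⇒ Qii   [S → Q i]
Qii ⇒ Sii   [Q → S]
Sii ⇒ QPii   [S → Q P]
QPii ⇒ dPii   [Q → d]
dPii ⇒ dydiii   [P → y d i]

S⇒Qi⇒Si⇒Qii⇒Sii⇒QPii⇒dPii⇒dydiii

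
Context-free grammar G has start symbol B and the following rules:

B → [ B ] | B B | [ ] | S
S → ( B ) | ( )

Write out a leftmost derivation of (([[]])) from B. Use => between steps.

B => S => (B) => (S) => ((B)) => (([B])) => (([[]]))

B => S   [B → S]
S => (B)   [S → ( B )]
(B) => (S)   [B → S]
(S) => ((B))   [S → ( B )]
((B)) => (([B]))   [B → [ B ]]
(([B])) => (([[]]))   [B → [ ]]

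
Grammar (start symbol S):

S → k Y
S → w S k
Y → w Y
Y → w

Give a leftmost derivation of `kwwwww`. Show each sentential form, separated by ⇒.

S ⇒ kY ⇒ kwY ⇒ kwwY ⇒ kwwwY ⇒ kwwwwY ⇒ kwwwww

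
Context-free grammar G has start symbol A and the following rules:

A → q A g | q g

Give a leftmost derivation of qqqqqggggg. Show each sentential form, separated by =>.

A=>qAg=>qqAgg=>qqqAggg=>qqqqAgggg=>qqqqqggggg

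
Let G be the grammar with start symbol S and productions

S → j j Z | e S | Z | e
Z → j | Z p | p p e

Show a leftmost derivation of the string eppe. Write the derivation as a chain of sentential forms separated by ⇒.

S ⇒ eS ⇒ eZ ⇒ eppe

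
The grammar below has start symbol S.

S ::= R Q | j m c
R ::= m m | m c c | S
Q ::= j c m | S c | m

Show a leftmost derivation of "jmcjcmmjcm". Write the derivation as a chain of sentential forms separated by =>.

S=>RQ=>SQ=>RQQ=>SQQ=>RQQQ=>SQQQ=>jmcQQQ=>jmcjcmQQ=>jmcjcmmQ=>jmcjcmmjcm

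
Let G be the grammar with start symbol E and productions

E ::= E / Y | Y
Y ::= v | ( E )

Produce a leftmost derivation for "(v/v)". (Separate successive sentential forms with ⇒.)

E⇒Y⇒(E)⇒(E/Y)⇒(Y/Y)⇒(v/Y)⇒(v/v)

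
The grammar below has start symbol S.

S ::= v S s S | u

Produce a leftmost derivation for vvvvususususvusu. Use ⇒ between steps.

S⇒vSsS⇒vvSsSsS⇒vvvSsSsSsS⇒vvvvSsSsSsSsS⇒vvvvusSsSsSsS⇒vvvvususSsSsS⇒vvvvusususSsS⇒vvvvususususS⇒vvvvususususvSsS⇒vvvvususususvusS⇒vvvvususususvusu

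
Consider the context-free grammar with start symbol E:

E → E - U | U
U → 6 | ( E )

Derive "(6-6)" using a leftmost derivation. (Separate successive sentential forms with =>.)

E => U   [E → U]
U => (E)   [U → ( E )]
(E) => (E-U)   [E → E - U]
(E-U) => (U-U)   [E → U]
(U-U) => (6-U)   [U → 6]
(6-U) => (6-6)   [U → 6]

E => U => (E) => (E-U) => (U-U) => (6-U) => (6-6)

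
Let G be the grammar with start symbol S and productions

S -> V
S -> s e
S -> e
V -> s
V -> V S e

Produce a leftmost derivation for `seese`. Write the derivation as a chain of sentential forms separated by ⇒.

S ⇒ V ⇒ VSe ⇒ VSeSe ⇒ sSeSe ⇒ seeSe ⇒ seeVe ⇒ seese

S ⇒ V   [S -> V]
V ⇒ VSe   [V -> V S e]
VSe ⇒ VSeSe   [V -> V S e]
VSeSe ⇒ sSeSe   [V -> s]
sSeSe ⇒ seeSe   [S -> e]
seeSe ⇒ seeVe   [S -> V]
seeVe ⇒ seese   [V -> s]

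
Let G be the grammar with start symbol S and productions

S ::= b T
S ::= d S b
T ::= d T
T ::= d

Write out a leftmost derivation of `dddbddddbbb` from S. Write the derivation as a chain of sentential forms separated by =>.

S=>dSb=>ddSbb=>dddSbbb=>dddbTbbb=>dddbdTbbb=>dddbddTbbb=>dddbdddTbbb=>dddbddddbbb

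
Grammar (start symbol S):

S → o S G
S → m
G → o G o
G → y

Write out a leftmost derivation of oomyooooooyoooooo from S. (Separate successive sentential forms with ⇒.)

S ⇒ oSG ⇒ ooSGG ⇒ oomGG ⇒ oomyG ⇒ oomyoGo ⇒ oomyooGoo ⇒ oomyoooGooo ⇒ oomyooooGoooo ⇒ oomyoooooGooooo ⇒ oomyooooooGoooooo ⇒ oomyooooooyoooooo

S ⇒ oSG   [S → o S G]
oSG ⇒ ooSGG   [S → o S G]
ooSGG ⇒ oomGG   [S → m]
oomGG ⇒ oomyG   [G → y]
oomyG ⇒ oomyoGo   [G → o G o]
oomyoGo ⇒ oomyooGoo   [G → o G o]
oomyooGoo ⇒ oomyoooGooo   [G → o G o]
oomyoooGooo ⇒ oomyooooGoooo   [G → o G o]
oomyooooGoooo ⇒ oomyoooooGooooo   [G → o G o]
oomyoooooGooooo ⇒ oomyooooooGoooooo   [G → o G o]
oomyooooooGoooooo ⇒ oomyooooooyoooooo   [G → y]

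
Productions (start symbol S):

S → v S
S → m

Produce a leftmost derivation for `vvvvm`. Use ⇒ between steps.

S⇒vS⇒vvS⇒vvvS⇒vvvvS⇒vvvvm

S ⇒ vS   [S → v S]
vS ⇒ vvS   [S → v S]
vvS ⇒ vvvS   [S → v S]
vvvS ⇒ vvvvS   [S → v S]
vvvvS ⇒ vvvvm   [S → m]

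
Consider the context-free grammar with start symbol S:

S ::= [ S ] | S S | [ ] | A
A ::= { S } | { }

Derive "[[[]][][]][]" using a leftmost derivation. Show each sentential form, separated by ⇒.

S ⇒ SS ⇒ [S]S ⇒ [SS]S ⇒ [[S]S]S ⇒ [[[]]S]S ⇒ [[[]]SS]S ⇒ [[[]][]S]S ⇒ [[[]][][]]S ⇒ [[[]][][]][]

S ⇒ SS   [S ::= S S]
SS ⇒ [S]S   [S ::= [ S ]]
[S]S ⇒ [SS]S   [S ::= S S]
[SS]S ⇒ [[S]S]S   [S ::= [ S ]]
[[S]S]S ⇒ [[[]]S]S   [S ::= [ ]]
[[[]]S]S ⇒ [[[]]SS]S   [S ::= S S]
[[[]]SS]S ⇒ [[[]][]S]S   [S ::= [ ]]
[[[]][]S]S ⇒ [[[]][][]]S   [S ::= [ ]]
[[[]][][]]S ⇒ [[[]][][]][]   [S ::= [ ]]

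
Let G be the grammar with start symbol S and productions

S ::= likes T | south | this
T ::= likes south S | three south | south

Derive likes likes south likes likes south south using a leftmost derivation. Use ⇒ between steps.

S ⇒ likes T ⇒ likes likes south S ⇒ likes likes south likes T ⇒ likes likes south likes likes south S ⇒ likes likes south likes likes south south

S ⇒ likes T   [S ::= likes T]
likes T ⇒ likes likes south S   [T ::= likes south S]
likes likes south S ⇒ likes likes south likes T   [S ::= likes T]
likes likes south likes T ⇒ likes likes south likes likes south S   [T ::= likes south S]
likes likes south likes likes south S ⇒ likes likes south likes likes south south   [S ::= south]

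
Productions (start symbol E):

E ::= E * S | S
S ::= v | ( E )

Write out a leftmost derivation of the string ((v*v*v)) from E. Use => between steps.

E => S   [E ::= S]
S => (E)   [S ::= ( E )]
(E) => (S)   [E ::= S]
(S) => ((E))   [S ::= ( E )]
((E)) => ((E*S))   [E ::= E * S]
((E*S)) => ((E*S*S))   [E ::= E * S]
((E*S*S)) => ((S*S*S))   [E ::= S]
((S*S*S)) => ((v*S*S))   [S ::= v]
((v*S*S)) => ((v*v*S))   [S ::= v]
((v*v*S)) => ((v*v*v))   [S ::= v]

E => S => (E) => (S) => ((E)) => ((E*S)) => ((E*S*S)) => ((S*S*S)) => ((v*S*S)) => ((v*v*S)) => ((v*v*v))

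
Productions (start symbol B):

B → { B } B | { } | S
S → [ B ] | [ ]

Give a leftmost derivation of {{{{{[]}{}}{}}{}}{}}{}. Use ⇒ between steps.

B ⇒ {B}B ⇒ {{B}B}B ⇒ {{{B}B}B}B ⇒ {{{{B}B}B}B}B ⇒ {{{{{B}B}B}B}B}B ⇒ {{{{{S}B}B}B}B}B ⇒ {{{{{[]}B}B}B}B}B ⇒ {{{{{[]}{}}B}B}B}B ⇒ {{{{{[]}{}}{}}B}B}B ⇒ {{{{{[]}{}}{}}{}}B}B ⇒ {{{{{[]}{}}{}}{}}{}}B ⇒ {{{{{[]}{}}{}}{}}{}}{}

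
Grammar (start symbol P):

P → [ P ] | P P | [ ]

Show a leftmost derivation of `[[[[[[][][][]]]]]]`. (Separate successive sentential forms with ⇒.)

P ⇒ [P]   [P → [ P ]]
[P] ⇒ [[P]]   [P → [ P ]]
[[P]] ⇒ [[[P]]]   [P → [ P ]]
[[[P]]] ⇒ [[[[P]]]]   [P → [ P ]]
[[[[P]]]] ⇒ [[[[[P]]]]]   [P → [ P ]]
[[[[[P]]]]] ⇒ [[[[[PP]]]]]   [P → P P]
[[[[[PP]]]]] ⇒ [[[[[PPP]]]]]   [P → P P]
[[[[[PPP]]]]] ⇒ [[[[[[]PP]]]]]   [P → [ ]]
[[[[[[]PP]]]]] ⇒ [[[[[[][]P]]]]]   [P → [ ]]
[[[[[[][]P]]]]] ⇒ [[[[[[][]PP]]]]]   [P → P P]
[[[[[[][]PP]]]]] ⇒ [[[[[[][][]P]]]]]   [P → [ ]]
[[[[[[][][]P]]]]] ⇒ [[[[[[][][][]]]]]]   [P → [ ]]

P⇒[P]⇒[[P]]⇒[[[P]]]⇒[[[[P]]]]⇒[[[[[P]]]]]⇒[[[[[PP]]]]]⇒[[[[[PPP]]]]]⇒[[[[[[]PP]]]]]⇒[[[[[[][]P]]]]]⇒[[[[[[][]PP]]]]]⇒[[[[[[][][]P]]]]]⇒[[[[[[][][][]]]]]]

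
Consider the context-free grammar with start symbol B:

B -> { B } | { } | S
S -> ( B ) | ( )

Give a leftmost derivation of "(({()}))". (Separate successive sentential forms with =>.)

B => S => (B) => (S) => ((B)) => (({B})) => (({S})) => (({()}))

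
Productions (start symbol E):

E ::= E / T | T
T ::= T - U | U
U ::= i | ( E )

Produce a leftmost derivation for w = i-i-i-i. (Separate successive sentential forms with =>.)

E => T => T-U => T-U-U => T-U-U-U => U-U-U-U => i-U-U-U => i-i-U-U => i-i-i-U => i-i-i-i

E => T   [E ::= T]
T => T-U   [T ::= T - U]
T-U => T-U-U   [T ::= T - U]
T-U-U => T-U-U-U   [T ::= T - U]
T-U-U-U => U-U-U-U   [T ::= U]
U-U-U-U => i-U-U-U   [U ::= i]
i-U-U-U => i-i-U-U   [U ::= i]
i-i-U-U => i-i-i-U   [U ::= i]
i-i-i-U => i-i-i-i   [U ::= i]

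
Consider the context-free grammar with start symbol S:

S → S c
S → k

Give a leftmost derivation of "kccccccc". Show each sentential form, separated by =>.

S=>Sc=>Scc=>Sccc=>Scccc=>Sccccc=>Scccccc=>Sccccccc=>kccccccc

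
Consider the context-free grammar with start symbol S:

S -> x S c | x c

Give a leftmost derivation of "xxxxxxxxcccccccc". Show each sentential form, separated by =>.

S => xSc => xxScc => xxxSccc => xxxxScccc => xxxxxSccccc => xxxxxxScccccc => xxxxxxxSccccccc => xxxxxxxxcccccccc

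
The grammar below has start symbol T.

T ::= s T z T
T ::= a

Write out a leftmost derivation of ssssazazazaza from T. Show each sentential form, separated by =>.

T => sTzT => ssTzTzT => sssTzTzTzT => ssssTzTzTzTzT => ssssazTzTzTzT => ssssazazTzTzT => ssssazazazTzT => ssssazazazazT => ssssazazazaza

T => sTzT   [T ::= s T z T]
sTzT => ssTzTzT   [T ::= s T z T]
ssTzTzT => sssTzTzTzT   [T ::= s T z T]
sssTzTzTzT => ssssTzTzTzTzT   [T ::= s T z T]
ssssTzTzTzTzT => ssssazTzTzTzT   [T ::= a]
ssssazTzTzTzT => ssssazazTzTzT   [T ::= a]
ssssazazTzTzT => ssssazazazTzT   [T ::= a]
ssssazazazTzT => ssssazazazazT   [T ::= a]
ssssazazazazT => ssssazazazaza   [T ::= a]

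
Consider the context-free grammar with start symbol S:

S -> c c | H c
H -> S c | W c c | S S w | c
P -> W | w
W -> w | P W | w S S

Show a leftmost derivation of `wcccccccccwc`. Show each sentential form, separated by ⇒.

S ⇒ Hc ⇒ SSwc ⇒ HcSwc ⇒ WcccSwc ⇒ wSScccSwc ⇒ wccScccSwc ⇒ wccHccccSwc ⇒ wcccccccSwc ⇒ wcccccccccwc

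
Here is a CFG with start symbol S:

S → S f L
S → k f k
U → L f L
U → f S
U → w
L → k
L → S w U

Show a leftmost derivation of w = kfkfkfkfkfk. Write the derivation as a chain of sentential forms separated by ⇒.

S ⇒ SfL ⇒ SfLfL ⇒ SfLfLfL ⇒ SfLfLfLfL ⇒ kfkfLfLfLfL ⇒ kfkfkfLfLfL ⇒ kfkfkfkfLfL ⇒ kfkfkfkfkfL ⇒ kfkfkfkfkfk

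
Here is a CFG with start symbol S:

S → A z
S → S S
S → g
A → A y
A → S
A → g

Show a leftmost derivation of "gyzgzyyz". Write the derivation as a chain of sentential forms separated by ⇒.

S ⇒ Az ⇒ Ayz ⇒ Ayyz ⇒ Syyz ⇒ SSyyz ⇒ AzSyyz ⇒ AyzSyyz ⇒ SyzSyyz ⇒ gyzSyyz ⇒ gyzAzyyz ⇒ gyzgzyyz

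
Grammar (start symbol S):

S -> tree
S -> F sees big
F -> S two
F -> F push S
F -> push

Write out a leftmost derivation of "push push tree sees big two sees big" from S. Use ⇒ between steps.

S ⇒ F sees big   [S -> F sees big]
F sees big ⇒ S two sees big   [F -> S two]
S two sees big ⇒ F sees big two sees big   [S -> F sees big]
F sees big two sees big ⇒ F push S sees big two sees big   [F -> F push S]
F push S sees big two sees big ⇒ push push S sees big two sees big   [F -> push]
push push S sees big two sees big ⇒ push push tree sees big two sees big   [S -> tree]

S ⇒ F sees big ⇒ S two sees big ⇒ F sees big two sees big ⇒ F push S sees big two sees big ⇒ push push S sees big two sees big ⇒ push push tree sees big two sees big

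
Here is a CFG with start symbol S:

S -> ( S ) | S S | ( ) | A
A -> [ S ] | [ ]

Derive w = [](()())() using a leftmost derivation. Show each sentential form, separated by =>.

S => SS   [S -> S S]
SS => SSS   [S -> S S]
SSS => ASS   [S -> A]
ASS => []SS   [A -> [ ]]
[]SS => [](S)S   [S -> ( S )]
[](S)S => [](SS)S   [S -> S S]
[](SS)S => [](()S)S   [S -> ( )]
[](()S)S => [](()())S   [S -> ( )]
[](()())S => [](()())()   [S -> ( )]

S => SS => SSS => ASS => []SS => [](S)S => [](SS)S => [](()S)S => [](()())S => [](()())()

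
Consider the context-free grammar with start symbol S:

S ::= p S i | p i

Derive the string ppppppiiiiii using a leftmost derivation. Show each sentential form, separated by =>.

S => pSi   [S ::= p S i]
pSi => ppSii   [S ::= p S i]
ppSii => pppSiii   [S ::= p S i]
pppSiii => ppppSiiii   [S ::= p S i]
ppppSiiii => pppppSiiiii   [S ::= p S i]
pppppSiiiii => ppppppiiiiii   [S ::= p i]

S => pSi => ppSii => pppSiii => ppppSiiii => pppppSiiiii => ppppppiiiiii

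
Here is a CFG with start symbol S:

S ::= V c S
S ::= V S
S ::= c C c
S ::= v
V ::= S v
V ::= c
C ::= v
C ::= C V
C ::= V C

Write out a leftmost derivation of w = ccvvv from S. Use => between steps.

S => VS => cS => cVS => ccS => ccVS => ccSvS => ccvvS => ccvvv

S => VS   [S ::= V S]
VS => cS   [V ::= c]
cS => cVS   [S ::= V S]
cVS => ccS   [V ::= c]
ccS => ccVS   [S ::= V S]
ccVS => ccSvS   [V ::= S v]
ccSvS => ccvvS   [S ::= v]
ccvvS => ccvvv   [S ::= v]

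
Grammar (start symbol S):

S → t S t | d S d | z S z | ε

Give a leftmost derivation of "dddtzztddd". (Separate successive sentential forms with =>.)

S => dSd   [S → d S d]
dSd => ddSdd   [S → d S d]
ddSdd => dddSddd   [S → d S d]
dddSddd => dddtStddd   [S → t S t]
dddtStddd => dddtzSztddd   [S → z S z]
dddtzSztddd => dddtzztddd   [S → ε]

S => dSd => ddSdd => dddSddd => dddtStddd => dddtzSztddd => dddtzztddd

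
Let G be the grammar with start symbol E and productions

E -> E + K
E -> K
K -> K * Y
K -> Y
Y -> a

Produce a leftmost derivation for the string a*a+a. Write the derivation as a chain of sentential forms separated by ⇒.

E⇒E+K⇒K+K⇒K*Y+K⇒Y*Y+K⇒a*Y+K⇒a*a+K⇒a*a+Y⇒a*a+a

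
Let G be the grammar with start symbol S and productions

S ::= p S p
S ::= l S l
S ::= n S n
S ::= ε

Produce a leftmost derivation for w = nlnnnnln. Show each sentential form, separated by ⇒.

S ⇒ nSn ⇒ nlSln ⇒ nlnSnln ⇒ nlnnSnnln ⇒ nlnnnnln

S ⇒ nSn   [S ::= n S n]
nSn ⇒ nlSln   [S ::= l S l]
nlSln ⇒ nlnSnln   [S ::= n S n]
nlnSnln ⇒ nlnnSnnln   [S ::= n S n]
nlnnSnnln ⇒ nlnnnnln   [S ::= ε]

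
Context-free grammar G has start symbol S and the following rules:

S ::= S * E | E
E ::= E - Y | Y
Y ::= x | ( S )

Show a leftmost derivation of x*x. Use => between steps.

S => S*E   [S ::= S * E]
S*E => E*E   [S ::= E]
E*E => Y*E   [E ::= Y]
Y*E => x*E   [Y ::= x]
x*E => x*Y   [E ::= Y]
x*Y => x*x   [Y ::= x]

S=>S*E=>E*E=>Y*E=>x*E=>x*Y=>x*x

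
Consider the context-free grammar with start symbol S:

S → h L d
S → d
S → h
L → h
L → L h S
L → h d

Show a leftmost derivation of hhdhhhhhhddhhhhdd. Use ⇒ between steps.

S⇒hLd⇒hLhSd⇒hhdhSd⇒hhdhhLdd⇒hhdhhLhSdd⇒hhdhhLhShSdd⇒hhdhhLhShShSdd⇒hhdhhhhShShSdd⇒hhdhhhhhLdhShSdd⇒hhdhhhhhhddhShSdd⇒hhdhhhhhhddhhhSdd⇒hhdhhhhhhddhhhhdd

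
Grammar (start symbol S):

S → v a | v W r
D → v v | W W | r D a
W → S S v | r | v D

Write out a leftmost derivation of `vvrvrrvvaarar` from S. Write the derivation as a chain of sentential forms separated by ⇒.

S⇒vWr⇒vvDr⇒vvrDar⇒vvrWWar⇒vvrvDWar⇒vvrvrDaWar⇒vvrvrrDaaWar⇒vvrvrrvvaaWar⇒vvrvrrvvaarar

S ⇒ vWr   [S → v W r]
vWr ⇒ vvDr   [W → v D]
vvDr ⇒ vvrDar   [D → r D a]
vvrDar ⇒ vvrWWar   [D → W W]
vvrWWar ⇒ vvrvDWar   [W → v D]
vvrvDWar ⇒ vvrvrDaWar   [D → r D a]
vvrvrDaWar ⇒ vvrvrrDaaWar   [D → r D a]
vvrvrrDaaWar ⇒ vvrvrrvvaaWar   [D → v v]
vvrvrrvvaaWar ⇒ vvrvrrvvaarar   [W → r]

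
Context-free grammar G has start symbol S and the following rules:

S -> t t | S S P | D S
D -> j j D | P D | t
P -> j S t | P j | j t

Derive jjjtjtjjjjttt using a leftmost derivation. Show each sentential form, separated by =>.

S => DS   [S -> D S]
DS => jjDS   [D -> j j D]
jjDS => jjPDS   [D -> P D]
jjPDS => jjjtDS   [P -> j t]
jjjtDS => jjjtPDS   [D -> P D]
jjjtPDS => jjjtjtDS   [P -> j t]
jjjtjtDS => jjjtjtjjDS   [D -> j j D]
jjjtjtjjDS => jjjtjtjjjjDS   [D -> j j D]
jjjtjtjjjjDS => jjjtjtjjjjtS   [D -> t]
jjjtjtjjjjtS => jjjtjtjjjjttt   [S -> t t]

S=>DS=>jjDS=>jjPDS=>jjjtDS=>jjjtPDS=>jjjtjtDS=>jjjtjtjjDS=>jjjtjtjjjjDS=>jjjtjtjjjjtS=>jjjtjtjjjjttt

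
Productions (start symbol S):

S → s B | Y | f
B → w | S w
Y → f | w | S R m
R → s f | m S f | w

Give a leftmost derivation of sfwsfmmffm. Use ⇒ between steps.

S⇒Y⇒SRm⇒YRm⇒SRmRm⇒sBRmRm⇒sSwRmRm⇒sfwRmRm⇒sfwsfmRm⇒sfwsfmmSfm⇒sfwsfmmffm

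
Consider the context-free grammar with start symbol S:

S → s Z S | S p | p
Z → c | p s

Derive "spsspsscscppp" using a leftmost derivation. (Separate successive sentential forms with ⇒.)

S ⇒ sZS   [S → s Z S]
sZS ⇒ spsS   [Z → p s]
spsS ⇒ spsSp   [S → S p]
spsSp ⇒ spssZSp   [S → s Z S]
spssZSp ⇒ spsspsSp   [Z → p s]
spsspsSp ⇒ spsspssZSp   [S → s Z S]
spsspssZSp ⇒ spsspsscSp   [Z → c]
spsspsscSp ⇒ spsspsscSpp   [S → S p]
spsspsscSpp ⇒ spsspsscsZSpp   [S → s Z S]
spsspsscsZSpp ⇒ spsspsscscSpp   [Z → c]
spsspsscscSpp ⇒ spsspsscscppp   [S → p]

S ⇒ sZS ⇒ spsS ⇒ spsSp ⇒ spssZSp ⇒ spsspsSp ⇒ spsspssZSp ⇒ spsspsscSp ⇒ spsspsscSpp ⇒ spsspsscsZSpp ⇒ spsspsscscSpp ⇒ spsspsscscppp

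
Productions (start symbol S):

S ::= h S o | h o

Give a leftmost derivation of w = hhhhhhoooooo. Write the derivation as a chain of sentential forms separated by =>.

S => hSo   [S ::= h S o]
hSo => hhSoo   [S ::= h S o]
hhSoo => hhhSooo   [S ::= h S o]
hhhSooo => hhhhSoooo   [S ::= h S o]
hhhhSoooo => hhhhhSooooo   [S ::= h S o]
hhhhhSooooo => hhhhhhoooooo   [S ::= h o]

S=>hSo=>hhSoo=>hhhSooo=>hhhhSoooo=>hhhhhSooooo=>hhhhhhoooooo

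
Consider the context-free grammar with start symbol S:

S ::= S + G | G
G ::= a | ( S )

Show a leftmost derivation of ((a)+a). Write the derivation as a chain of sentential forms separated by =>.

S => G => (S) => (S+G) => (G+G) => ((S)+G) => ((G)+G) => ((a)+G) => ((a)+a)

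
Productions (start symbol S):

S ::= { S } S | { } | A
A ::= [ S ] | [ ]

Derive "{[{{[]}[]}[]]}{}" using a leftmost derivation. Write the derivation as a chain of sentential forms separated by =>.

S=>{S}S=>{A}S=>{[S]}S=>{[{S}S]}S=>{[{{S}S}S]}S=>{[{{A}S}S]}S=>{[{{[]}S}S]}S=>{[{{[]}A}S]}S=>{[{{[]}[]}S]}S=>{[{{[]}[]}A]}S=>{[{{[]}[]}[]]}S=>{[{{[]}[]}[]]}{}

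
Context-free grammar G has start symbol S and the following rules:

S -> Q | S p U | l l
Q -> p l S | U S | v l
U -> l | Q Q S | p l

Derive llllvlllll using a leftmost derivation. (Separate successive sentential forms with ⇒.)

S ⇒ Q   [S -> Q]
Q ⇒ US   [Q -> U S]
US ⇒ QQSS   [U -> Q Q S]
QQSS ⇒ USQSS   [Q -> U S]
USQSS ⇒ lSQSS   [U -> l]
lSQSS ⇒ lQQSS   [S -> Q]
lQQSS ⇒ lUSQSS   [Q -> U S]
lUSQSS ⇒ llSQSS   [U -> l]
llSQSS ⇒ llllQSS   [S -> l l]
llllQSS ⇒ llllvlSS   [Q -> v l]
llllvlSS ⇒ llllvlllS   [S -> l l]
llllvlllS ⇒ llllvlllll   [S -> l l]

S ⇒ Q ⇒ US ⇒ QQSS ⇒ USQSS ⇒ lSQSS ⇒ lQQSS ⇒ lUSQSS ⇒ llSQSS ⇒ llllQSS ⇒ llllvlSS ⇒ llllvlllS ⇒ llllvlllll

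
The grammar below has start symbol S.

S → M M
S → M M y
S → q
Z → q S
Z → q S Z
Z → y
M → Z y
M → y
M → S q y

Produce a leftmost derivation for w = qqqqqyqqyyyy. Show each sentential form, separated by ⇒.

S⇒MM⇒ZyM⇒qSZyM⇒qqZyM⇒qqqSZyM⇒qqqMMZyM⇒qqqSqyMZyM⇒qqqqqyMZyM⇒qqqqqySqyZyM⇒qqqqqyqqyZyM⇒qqqqqyqqyyyM⇒qqqqqyqqyyyy

S ⇒ MM   [S → M M]
MM ⇒ ZyM   [M → Z y]
ZyM ⇒ qSZyM   [Z → q S Z]
qSZyM ⇒ qqZyM   [S → q]
qqZyM ⇒ qqqSZyM   [Z → q S Z]
qqqSZyM ⇒ qqqMMZyM   [S → M M]
qqqMMZyM ⇒ qqqSqyMZyM   [M → S q y]
qqqSqyMZyM ⇒ qqqqqyMZyM   [S → q]
qqqqqyMZyM ⇒ qqqqqySqyZyM   [M → S q y]
qqqqqySqyZyM ⇒ qqqqqyqqyZyM   [S → q]
qqqqqyqqyZyM ⇒ qqqqqyqqyyyM   [Z → y]
qqqqqyqqyyyM ⇒ qqqqqyqqyyyy   [M → y]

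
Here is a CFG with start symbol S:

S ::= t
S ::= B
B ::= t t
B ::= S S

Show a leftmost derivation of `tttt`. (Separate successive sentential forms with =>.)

S => B => SS => BS => ttS => ttB => tttt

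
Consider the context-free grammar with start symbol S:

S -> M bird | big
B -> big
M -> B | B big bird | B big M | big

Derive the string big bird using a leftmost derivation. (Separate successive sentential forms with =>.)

S => M bird   [S -> M bird]
M bird => B bird   [M -> B]
B bird => big bird   [B -> big]

S => M bird => B bird => big bird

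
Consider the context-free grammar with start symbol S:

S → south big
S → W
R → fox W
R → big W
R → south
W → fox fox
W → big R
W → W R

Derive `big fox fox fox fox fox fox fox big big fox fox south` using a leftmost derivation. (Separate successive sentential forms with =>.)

S => W   [S → W]
W => W R   [W → W R]
W R => big R R   [W → big R]
big R R => big fox W R   [R → fox W]
big fox W R => big fox fox fox R   [W → fox fox]
big fox fox fox R => big fox fox fox fox W   [R → fox W]
big fox fox fox fox W => big fox fox fox fox W R   [W → W R]
big fox fox fox fox W R => big fox fox fox fox W R R   [W → W R]
big fox fox fox fox W R R => big fox fox fox fox fox fox R R   [W → fox fox]
big fox fox fox fox fox fox R R => big fox fox fox fox fox fox fox W R   [R → fox W]
big fox fox fox fox fox fox fox W R => big fox fox fox fox fox fox fox big R R   [W → big R]
big fox fox fox fox fox fox fox big R R => big fox fox fox fox fox fox fox big big W R   [R → big W]
big fox fox fox fox fox fox fox big big W R => big fox fox fox fox fox fox fox big big fox fox R   [W → fox fox]
big fox fox fox fox fox fox fox big big fox fox R => big fox fox fox fox fox fox fox big big fox fox south   [R → south]

S => W => W R => big R R => big fox W R => big fox fox fox R => big fox fox fox fox W => big fox fox fox fox W R => big fox fox fox fox W R R => big fox fox fox fox fox fox R R => big fox fox fox fox fox fox fox W R => big fox fox fox fox fox fox fox big R R => big fox fox fox fox fox fox fox big big W R => big fox fox fox fox fox fox fox big big fox fox R => big fox fox fox fox fox fox fox big big fox fox south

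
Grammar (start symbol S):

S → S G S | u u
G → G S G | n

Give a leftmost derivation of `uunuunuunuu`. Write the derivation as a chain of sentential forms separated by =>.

S => SGS => SGSGS => SGSGSGS => uuGSGSGS => uunSGSGS => uunuuGSGS => uunuunSGS => uunuunuuGS => uunuunuunS => uunuunuunuu

S => SGS   [S → S G S]
SGS => SGSGS   [S → S G S]
SGSGS => SGSGSGS   [S → S G S]
SGSGSGS => uuGSGSGS   [S → u u]
uuGSGSGS => uunSGSGS   [G → n]
uunSGSGS => uunuuGSGS   [S → u u]
uunuuGSGS => uunuunSGS   [G → n]
uunuunSGS => uunuunuuGS   [S → u u]
uunuunuuGS => uunuunuunS   [G → n]
uunuunuunS => uunuunuunuu   [S → u u]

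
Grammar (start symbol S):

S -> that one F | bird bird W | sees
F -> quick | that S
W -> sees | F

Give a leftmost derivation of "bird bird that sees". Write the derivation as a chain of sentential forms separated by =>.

S => bird bird W => bird bird F => bird bird that S => bird bird that sees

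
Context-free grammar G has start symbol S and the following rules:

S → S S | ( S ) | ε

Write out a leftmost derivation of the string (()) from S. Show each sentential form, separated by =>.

S => (S) => (SS) => ((S)S) => (()S) => (())

S => (S)   [S → ( S )]
(S) => (SS)   [S → S S]
(SS) => ((S)S)   [S → ( S )]
((S)S) => (()S)   [S → ε]
(()S) => (())   [S → ε]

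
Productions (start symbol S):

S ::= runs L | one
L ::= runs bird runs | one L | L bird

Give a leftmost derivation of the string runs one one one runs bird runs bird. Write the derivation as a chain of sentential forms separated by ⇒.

S ⇒ runs L   [S ::= runs L]
runs L ⇒ runs L bird   [L ::= L bird]
runs L bird ⇒ runs one L bird   [L ::= one L]
runs one L bird ⇒ runs one one L bird   [L ::= one L]
runs one one L bird ⇒ runs one one one L bird   [L ::= one L]
runs one one one L bird ⇒ runs one one one runs bird runs bird   [L ::= runs bird runs]

S ⇒ runs L ⇒ runs L bird ⇒ runs one L bird ⇒ runs one one L bird ⇒ runs one one one L bird ⇒ runs one one one runs bird runs bird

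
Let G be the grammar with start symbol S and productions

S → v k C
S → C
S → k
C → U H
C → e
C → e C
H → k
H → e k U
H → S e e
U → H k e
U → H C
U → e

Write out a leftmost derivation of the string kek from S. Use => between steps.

S => C => UH => HCH => kCH => keH => kek

S => C   [S → C]
C => UH   [C → U H]
UH => HCH   [U → H C]
HCH => kCH   [H → k]
kCH => keH   [C → e]
keH => kek   [H → k]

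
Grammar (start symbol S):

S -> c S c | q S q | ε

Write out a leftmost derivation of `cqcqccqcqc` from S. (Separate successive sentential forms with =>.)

S => cSc   [S -> c S c]
cSc => cqSqc   [S -> q S q]
cqSqc => cqcScqc   [S -> c S c]
cqcScqc => cqcqSqcqc   [S -> q S q]
cqcqSqcqc => cqcqcScqcqc   [S -> c S c]
cqcqcScqcqc => cqcqccqcqc   [S -> ε]

S => cSc => cqSqc => cqcScqc => cqcqSqcqc => cqcqcScqcqc => cqcqccqcqc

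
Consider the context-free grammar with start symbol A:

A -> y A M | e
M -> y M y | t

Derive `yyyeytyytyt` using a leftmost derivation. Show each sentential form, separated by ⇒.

A ⇒ yAM   [A -> y A M]
yAM ⇒ yyAMM   [A -> y A M]
yyAMM ⇒ yyyAMMM   [A -> y A M]
yyyAMMM ⇒ yyyeMMM   [A -> e]
yyyeMMM ⇒ yyyeyMyMM   [M -> y M y]
yyyeyMyMM ⇒ yyyeytyMM   [M -> t]
yyyeytyMM ⇒ yyyeytyyMyM   [M -> y M y]
yyyeytyyMyM ⇒ yyyeytyytyM   [M -> t]
yyyeytyytyM ⇒ yyyeytyytyt   [M -> t]

A⇒yAM⇒yyAMM⇒yyyAMMM⇒yyyeMMM⇒yyyeyMyMM⇒yyyeytyMM⇒yyyeytyyMyM⇒yyyeytyytyM⇒yyyeytyytyt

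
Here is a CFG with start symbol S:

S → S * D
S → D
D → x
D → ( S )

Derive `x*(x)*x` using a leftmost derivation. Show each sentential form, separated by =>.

S => S*D => S*D*D => D*D*D => x*D*D => x*(S)*D => x*(D)*D => x*(x)*D => x*(x)*x

S => S*D   [S → S * D]
S*D => S*D*D   [S → S * D]
S*D*D => D*D*D   [S → D]
D*D*D => x*D*D   [D → x]
x*D*D => x*(S)*D   [D → ( S )]
x*(S)*D => x*(D)*D   [S → D]
x*(D)*D => x*(x)*D   [D → x]
x*(x)*D => x*(x)*x   [D → x]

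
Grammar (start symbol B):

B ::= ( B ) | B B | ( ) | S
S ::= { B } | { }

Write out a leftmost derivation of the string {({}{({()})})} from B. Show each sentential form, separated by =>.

B => S => {B} => {(B)} => {(BB)} => {(SB)} => {({}B)} => {({}S)} => {({}{B})} => {({}{(B)})} => {({}{(S)})} => {({}{({B})})} => {({}{({()})})}

B => S   [B ::= S]
S => {B}   [S ::= { B }]
{B} => {(B)}   [B ::= ( B )]
{(B)} => {(BB)}   [B ::= B B]
{(BB)} => {(SB)}   [B ::= S]
{(SB)} => {({}B)}   [S ::= { }]
{({}B)} => {({}S)}   [B ::= S]
{({}S)} => {({}{B})}   [S ::= { B }]
{({}{B})} => {({}{(B)})}   [B ::= ( B )]
{({}{(B)})} => {({}{(S)})}   [B ::= S]
{({}{(S)})} => {({}{({B})})}   [S ::= { B }]
{({}{({B})})} => {({}{({()})})}   [B ::= ( )]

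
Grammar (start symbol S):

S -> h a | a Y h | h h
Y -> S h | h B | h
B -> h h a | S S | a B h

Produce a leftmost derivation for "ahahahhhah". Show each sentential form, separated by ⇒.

S ⇒ aYh   [S -> a Y h]
aYh ⇒ ahBh   [Y -> h B]
ahBh ⇒ ahSSh   [B -> S S]
ahSSh ⇒ ahaYhSh   [S -> a Y h]
ahaYhSh ⇒ ahaShhSh   [Y -> S h]
ahaShhSh ⇒ ahahahhSh   [S -> h a]
ahahahhSh ⇒ ahahahhhah   [S -> h a]

S ⇒ aYh ⇒ ahBh ⇒ ahSSh ⇒ ahaYhSh ⇒ ahaShhSh ⇒ ahahahhSh ⇒ ahahahhhah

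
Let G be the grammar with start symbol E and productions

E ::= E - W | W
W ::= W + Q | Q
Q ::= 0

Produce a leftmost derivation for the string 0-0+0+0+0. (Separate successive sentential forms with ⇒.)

E ⇒ E-W ⇒ W-W ⇒ Q-W ⇒ 0-W ⇒ 0-W+Q ⇒ 0-W+Q+Q ⇒ 0-W+Q+Q+Q ⇒ 0-Q+Q+Q+Q ⇒ 0-0+Q+Q+Q ⇒ 0-0+0+Q+Q ⇒ 0-0+0+0+Q ⇒ 0-0+0+0+0

E ⇒ E-W   [E ::= E - W]
E-W ⇒ W-W   [E ::= W]
W-W ⇒ Q-W   [W ::= Q]
Q-W ⇒ 0-W   [Q ::= 0]
0-W ⇒ 0-W+Q   [W ::= W + Q]
0-W+Q ⇒ 0-W+Q+Q   [W ::= W + Q]
0-W+Q+Q ⇒ 0-W+Q+Q+Q   [W ::= W + Q]
0-W+Q+Q+Q ⇒ 0-Q+Q+Q+Q   [W ::= Q]
0-Q+Q+Q+Q ⇒ 0-0+Q+Q+Q   [Q ::= 0]
0-0+Q+Q+Q ⇒ 0-0+0+Q+Q   [Q ::= 0]
0-0+0+Q+Q ⇒ 0-0+0+0+Q   [Q ::= 0]
0-0+0+0+Q ⇒ 0-0+0+0+0   [Q ::= 0]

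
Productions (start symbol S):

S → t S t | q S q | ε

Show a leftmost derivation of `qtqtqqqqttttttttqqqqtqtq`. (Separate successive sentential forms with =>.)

S => qSq => qtStq => qtqSqtq => qtqtStqtq => qtqtqSqtqtq => qtqtqqSqqtqtq => qtqtqqqSqqqtqtq => qtqtqqqqSqqqqtqtq => qtqtqqqqtStqqqqtqtq => qtqtqqqqttSttqqqqtqtq => qtqtqqqqtttStttqqqqtqtq => qtqtqqqqttttSttttqqqqtqtq => qtqtqqqqttttttttqqqqtqtq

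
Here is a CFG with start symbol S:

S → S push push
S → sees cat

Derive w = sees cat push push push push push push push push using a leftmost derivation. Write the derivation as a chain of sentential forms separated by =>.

S => S push push => S push push push push => S push push push push push push => S push push push push push push push push => sees cat push push push push push push push push

S => S push push   [S → S push push]
S push push => S push push push push   [S → S push push]
S push push push push => S push push push push push push   [S → S push push]
S push push push push push push => S push push push push push push push push   [S → S push push]
S push push push push push push push push => sees cat push push push push push push push push   [S → sees cat]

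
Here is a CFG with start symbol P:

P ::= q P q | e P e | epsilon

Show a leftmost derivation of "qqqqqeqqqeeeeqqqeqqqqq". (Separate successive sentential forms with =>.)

P => qPq   [P ::= q P q]
qPq => qqPqq   [P ::= q P q]
qqPqq => qqqPqqq   [P ::= q P q]
qqqPqqq => qqqqPqqqq   [P ::= q P q]
qqqqPqqqq => qqqqqPqqqqq   [P ::= q P q]
qqqqqPqqqqq => qqqqqePeqqqqq   [P ::= e P e]
qqqqqePeqqqqq => qqqqqeqPqeqqqqq   [P ::= q P q]
qqqqqeqPqeqqqqq => qqqqqeqqPqqeqqqqq   [P ::= q P q]
qqqqqeqqPqqeqqqqq => qqqqqeqqqPqqqeqqqqq   [P ::= q P q]
qqqqqeqqqPqqqeqqqqq => qqqqqeqqqePeqqqeqqqqq   [P ::= e P e]
qqqqqeqqqePeqqqeqqqqq => qqqqqeqqqeePeeqqqeqqqqq   [P ::= e P e]
qqqqqeqqqeePeeqqqeqqqqq => qqqqqeqqqeeeeqqqeqqqqq   [P ::= epsilon]

P => qPq => qqPqq => qqqPqqq => qqqqPqqqq => qqqqqPqqqqq => qqqqqePeqqqqq => qqqqqeqPqeqqqqq => qqqqqeqqPqqeqqqqq => qqqqqeqqqPqqqeqqqqq => qqqqqeqqqePeqqqeqqqqq => qqqqqeqqqeePeeqqqeqqqqq => qqqqqeqqqeeeeqqqeqqqqq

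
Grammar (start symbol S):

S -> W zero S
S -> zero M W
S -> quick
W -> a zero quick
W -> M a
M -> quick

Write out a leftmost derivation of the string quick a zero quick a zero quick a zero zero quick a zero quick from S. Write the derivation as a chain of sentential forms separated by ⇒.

S ⇒ W zero S ⇒ M a zero S ⇒ quick a zero S ⇒ quick a zero W zero S ⇒ quick a zero M a zero S ⇒ quick a zero quick a zero S ⇒ quick a zero quick a zero W zero S ⇒ quick a zero quick a zero M a zero S ⇒ quick a zero quick a zero quick a zero S ⇒ quick a zero quick a zero quick a zero zero M W ⇒ quick a zero quick a zero quick a zero zero quick W ⇒ quick a zero quick a zero quick a zero zero quick a zero quick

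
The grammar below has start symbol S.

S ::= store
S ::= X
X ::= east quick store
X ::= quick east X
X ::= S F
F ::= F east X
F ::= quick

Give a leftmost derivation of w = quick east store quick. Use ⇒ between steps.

S ⇒ X ⇒ quick east X ⇒ quick east S F ⇒ quick east store F ⇒ quick east store quick

S ⇒ X   [S ::= X]
X ⇒ quick east X   [X ::= quick east X]
quick east X ⇒ quick east S F   [X ::= S F]
quick east S F ⇒ quick east store F   [S ::= store]
quick east store F ⇒ quick east store quick   [F ::= quick]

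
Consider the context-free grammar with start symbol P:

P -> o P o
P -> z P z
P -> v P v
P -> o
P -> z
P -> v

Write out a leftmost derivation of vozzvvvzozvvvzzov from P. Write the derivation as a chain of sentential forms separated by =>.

P => vPv => voPov => vozPzov => vozzPzzov => vozzvPvzzov => vozzvvPvvzzov => vozzvvvPvvvzzov => vozzvvvzPzvvvzzov => vozzvvvzozvvvzzov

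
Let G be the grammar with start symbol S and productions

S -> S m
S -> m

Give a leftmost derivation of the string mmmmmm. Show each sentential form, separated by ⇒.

S ⇒ Sm   [S -> S m]
Sm ⇒ Smm   [S -> S m]
Smm ⇒ Smmm   [S -> S m]
Smmm ⇒ Smmmm   [S -> S m]
Smmmm ⇒ Smmmmm   [S -> S m]
Smmmmm ⇒ mmmmmm   [S -> m]

S ⇒ Sm ⇒ Smm ⇒ Smmm ⇒ Smmmm ⇒ Smmmmm ⇒ mmmmmm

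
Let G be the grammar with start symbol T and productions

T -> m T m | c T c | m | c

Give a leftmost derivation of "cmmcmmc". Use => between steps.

T => cTc => cmTmc => cmmTmmc => cmmcmmc

T => cTc   [T -> c T c]
cTc => cmTmc   [T -> m T m]
cmTmc => cmmTmmc   [T -> m T m]
cmmTmmc => cmmcmmc   [T -> c]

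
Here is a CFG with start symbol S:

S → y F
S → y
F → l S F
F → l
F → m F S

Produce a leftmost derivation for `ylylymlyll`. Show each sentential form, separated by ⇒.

S ⇒ yF ⇒ ylSF ⇒ ylyFF ⇒ ylylSFF ⇒ ylylyFFF ⇒ ylylymFSFF ⇒ ylylymlSFF ⇒ ylylymlyFF ⇒ ylylymlylF ⇒ ylylymlyll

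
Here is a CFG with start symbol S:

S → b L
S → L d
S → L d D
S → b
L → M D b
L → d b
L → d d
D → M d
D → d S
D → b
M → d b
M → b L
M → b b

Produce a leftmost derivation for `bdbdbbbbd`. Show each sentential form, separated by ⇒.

S ⇒ Ld ⇒ MDbd ⇒ bLDbd ⇒ bMDbDbd ⇒ bdbDbDbd ⇒ bdbdSbDbd ⇒ bdbdbbDbd ⇒ bdbdbbbbd

S ⇒ Ld   [S → L d]
Ld ⇒ MDbd   [L → M D b]
MDbd ⇒ bLDbd   [M → b L]
bLDbd ⇒ bMDbDbd   [L → M D b]
bMDbDbd ⇒ bdbDbDbd   [M → d b]
bdbDbDbd ⇒ bdbdSbDbd   [D → d S]
bdbdSbDbd ⇒ bdbdbbDbd   [S → b]
bdbdbbDbd ⇒ bdbdbbbbd   [D → b]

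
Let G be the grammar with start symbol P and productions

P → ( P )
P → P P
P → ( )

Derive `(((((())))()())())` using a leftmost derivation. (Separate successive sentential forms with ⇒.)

P⇒(P)⇒(PP)⇒((P)P)⇒((PP)P)⇒((PPP)P)⇒(((P)PP)P)⇒((((P))PP)P)⇒(((((P)))PP)P)⇒(((((())))PP)P)⇒(((((())))()P)P)⇒(((((())))()())P)⇒(((((())))()())())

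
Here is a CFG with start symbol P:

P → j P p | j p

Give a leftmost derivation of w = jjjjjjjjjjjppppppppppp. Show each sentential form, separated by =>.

P=>jPp=>jjPpp=>jjjPppp=>jjjjPpppp=>jjjjjPppppp=>jjjjjjPpppppp=>jjjjjjjPppppppp=>jjjjjjjjPpppppppp=>jjjjjjjjjPppppppppp=>jjjjjjjjjjPpppppppppp=>jjjjjjjjjjjppppppppppp

P => jPp   [P → j P p]
jPp => jjPpp   [P → j P p]
jjPpp => jjjPppp   [P → j P p]
jjjPppp => jjjjPpppp   [P → j P p]
jjjjPpppp => jjjjjPppppp   [P → j P p]
jjjjjPppppp => jjjjjjPpppppp   [P → j P p]
jjjjjjPpppppp => jjjjjjjPppppppp   [P → j P p]
jjjjjjjPppppppp => jjjjjjjjPpppppppp   [P → j P p]
jjjjjjjjPpppppppp => jjjjjjjjjPppppppppp   [P → j P p]
jjjjjjjjjPppppppppp => jjjjjjjjjjPpppppppppp   [P → j P p]
jjjjjjjjjjPpppppppppp => jjjjjjjjjjjppppppppppp   [P → j p]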